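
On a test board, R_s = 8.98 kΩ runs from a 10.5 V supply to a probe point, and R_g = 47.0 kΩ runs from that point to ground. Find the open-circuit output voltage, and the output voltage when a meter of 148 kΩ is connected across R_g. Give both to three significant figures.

Unloaded: 8.82 V; loaded: 8.39 V

Open-circuit: V = 10.5 × 47.0/(8.98 + 47.0) = 8.82 V.
With the load, R_g becomes R_g‖R_L = 35.67 kΩ, so V = 10.5 × 35.67/44.65 = 8.39 V.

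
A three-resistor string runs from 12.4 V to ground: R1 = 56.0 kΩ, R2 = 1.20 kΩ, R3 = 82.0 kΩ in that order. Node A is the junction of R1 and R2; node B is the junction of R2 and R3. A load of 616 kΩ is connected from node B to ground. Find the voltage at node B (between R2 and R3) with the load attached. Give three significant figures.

V ≈ 6.93 V

At node B, R3 is in parallel with the load: R3‖R_L = 72.37 kΩ.
Below node A the resistance is R2 + (R3‖R_L) = 73.57 kΩ, so V_A = 12.4 × 73.57/129.6 = 7.041 V.
Then V_B = V_A × (R3‖R_L)/(R2 + R3‖R_L) = 7.041 × 72.37/73.57 = 6.93 V.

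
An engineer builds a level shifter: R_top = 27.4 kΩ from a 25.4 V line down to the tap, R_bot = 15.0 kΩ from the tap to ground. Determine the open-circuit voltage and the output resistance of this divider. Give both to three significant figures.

V_th is the open-circuit tap voltage: 25.4 × 15.0/(27.4 + 15.0) = 8.99 V.
With the supply zeroed, R_top and R_bot appear in parallel from the tap: R_th = R_top‖R_bot = (27.4 × 15.0)/42.40 = 9.69 kΩ.

V_th = 8.99 V, R_th = 9.69 kΩ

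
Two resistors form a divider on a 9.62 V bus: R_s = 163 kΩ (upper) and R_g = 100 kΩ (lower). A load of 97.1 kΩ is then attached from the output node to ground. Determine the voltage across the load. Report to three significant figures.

The load sits in parallel with R_g: R_g‖R_L = (100 × 97.1) / (100 + 97.1) = 49.26 kΩ.
V_out = 9.62 × 49.26 / (163 + 49.26) = 9.62 × 49.26/212.3 = 2.23 V.
(Unloaded it would have been 3.66 V.)

V_out ≈ 2.23 V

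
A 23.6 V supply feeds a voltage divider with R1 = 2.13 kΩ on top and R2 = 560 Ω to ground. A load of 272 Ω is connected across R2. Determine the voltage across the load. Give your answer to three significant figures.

The load sits in parallel with R2: R2‖R_L = (560 × 272) / (560 + 272) = 183.1 Ω.
V_out = 23.6 × 183.1 / (2130 + 183.1) = 23.6 × 183.1/2313 = 1.87 V.

V_out ≈ 1.87 V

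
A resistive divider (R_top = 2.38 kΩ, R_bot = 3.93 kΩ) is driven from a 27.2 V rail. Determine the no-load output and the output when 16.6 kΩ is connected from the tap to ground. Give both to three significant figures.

Unloaded: 16.9 V; loaded: 15.6 V

Open-circuit: V = 27.2 × 3.93/(2.38 + 3.93) = 16.9 V.
With the load, R_bot becomes R_bot‖R_L = 3.178 kΩ, so V = 27.2 × 3.178/5.558 = 15.6 V.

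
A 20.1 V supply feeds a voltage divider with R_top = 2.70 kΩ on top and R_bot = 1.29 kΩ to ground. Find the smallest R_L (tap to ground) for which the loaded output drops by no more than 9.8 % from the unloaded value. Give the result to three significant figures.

Output resistance R_th = R_top‖R_bot = (2700 × 1290)/3990 = 872.9 Ω.
The fractional drop is R_th/(R_th + R_L); requiring this ≤ 0.0980 gives R_L ≥ R_th(1/0.0980 − 1) = 872.9 × 9.204 = 8.03 kΩ.

R_L(min) ≈ 8.03 kΩ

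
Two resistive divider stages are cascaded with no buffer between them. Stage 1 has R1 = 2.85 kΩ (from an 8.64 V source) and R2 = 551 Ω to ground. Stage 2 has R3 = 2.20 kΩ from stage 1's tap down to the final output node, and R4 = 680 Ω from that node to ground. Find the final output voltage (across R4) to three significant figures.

Stage 2 presents R3+R4 = 2880 Ω as a load on stage 1's tap.
Stage 1's lower leg becomes R2‖(R3+R4) = 462.5 Ω, so V_mid = 8.64 × 462.5/3313 = 1.206 V.
Stage 2 is itself unloaded: V_out = V_mid × R4/(R3+R4) = 1.206 × 680/2880 = 0.285 V.

V_out ≈ 0.285 V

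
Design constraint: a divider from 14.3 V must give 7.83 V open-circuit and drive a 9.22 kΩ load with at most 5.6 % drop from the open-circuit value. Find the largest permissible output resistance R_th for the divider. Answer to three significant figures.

Loading drop = R_th/(R_th + R_L) ≤ 0.0560, so R_th ≤ R_L · ε/(1−ε) = 9.22 kΩ × 0.0560/0.9440 = 547 Ω.
(Any R1, R2 with R2/(R1+R2) = 0.548 and R1‖R2 ≤ 547 Ω will meet the spec.)

R_th ≤ 547 Ω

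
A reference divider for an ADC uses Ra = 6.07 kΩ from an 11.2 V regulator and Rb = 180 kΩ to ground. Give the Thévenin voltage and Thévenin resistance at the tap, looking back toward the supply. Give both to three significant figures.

V_th = 10.8 V, R_th = 5.87 kΩ

V_th is the open-circuit tap voltage: 11.2 × 180/(6.07 + 180) = 10.8 V.
With the supply zeroed, Ra and Rb appear in parallel from the tap: R_th = Ra‖Rb = (6.07 × 180)/186.1 = 5.87 kΩ.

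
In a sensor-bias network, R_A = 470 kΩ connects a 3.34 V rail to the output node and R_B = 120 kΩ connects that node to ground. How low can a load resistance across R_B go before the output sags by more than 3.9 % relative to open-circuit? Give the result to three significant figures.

Output resistance R_th = R_A‖R_B = (470 × 120)/590.0 = 95.59 kΩ.
The fractional drop is R_th/(R_th + R_L); requiring this ≤ 0.0390 gives R_L ≥ R_th(1/0.0390 − 1) = 95.59 × 24.64 = 2.36 MΩ.

R_L(min) ≈ 2.36 MΩ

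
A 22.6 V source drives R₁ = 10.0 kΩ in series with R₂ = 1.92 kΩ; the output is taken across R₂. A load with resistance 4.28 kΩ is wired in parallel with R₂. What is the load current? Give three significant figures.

I_L ≈ 0.618 mA

R₂‖R_L = 1.325 kΩ; V_out = 22.6 × 1.325/11.33 = 2.645 V.
I_L = V_out / R_L = 2.645 / 4.28 kΩ = 0.618 mA.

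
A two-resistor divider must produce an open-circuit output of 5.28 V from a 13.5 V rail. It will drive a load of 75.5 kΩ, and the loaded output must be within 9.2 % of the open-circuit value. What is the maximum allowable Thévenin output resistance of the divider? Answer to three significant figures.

R_th ≤ 7.65 kΩ

Loading drop = R_th/(R_th + R_L) ≤ 0.0920, so R_th ≤ R_L · ε/(1−ε) = 75.5 kΩ × 0.0920/0.9080 = 7.65 kΩ.
(Any R1, R2 with R2/(R1+R2) = 0.391 and R1‖R2 ≤ 7.65 kΩ will meet the spec.)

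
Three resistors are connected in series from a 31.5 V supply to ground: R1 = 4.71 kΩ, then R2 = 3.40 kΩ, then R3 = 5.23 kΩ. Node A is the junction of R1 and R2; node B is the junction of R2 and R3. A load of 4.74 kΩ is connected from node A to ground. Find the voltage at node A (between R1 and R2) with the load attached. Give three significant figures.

V ≈ 12.4 V

Below node A the series string R2+R3 = 8.630 kΩ sits in parallel with the 4.74 kΩ load: 3.060 kΩ.
V_A = 31.5 × 3.060/(4.71 + 3.060) = 12.4 V.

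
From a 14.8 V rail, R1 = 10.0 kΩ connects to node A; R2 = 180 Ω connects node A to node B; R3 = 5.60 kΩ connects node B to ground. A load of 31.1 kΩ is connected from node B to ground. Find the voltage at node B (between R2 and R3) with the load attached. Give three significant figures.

At node B, R3 is in parallel with the load: R3‖R_L = 4746 Ω.
Below node A the resistance is R2 + (R3‖R_L) = 4926 Ω, so V_A = 14.8 × 4926/14930 = 4.884 V.
Then V_B = V_A × (R3‖R_L)/(R2 + R3‖R_L) = 4.884 × 4746/4926 = 4.71 V.

V ≈ 4.71 V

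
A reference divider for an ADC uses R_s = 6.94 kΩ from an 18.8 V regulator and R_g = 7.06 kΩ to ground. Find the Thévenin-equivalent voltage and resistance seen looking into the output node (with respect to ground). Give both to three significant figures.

V_th is the open-circuit tap voltage: 18.8 × 7.06/(6.94 + 7.06) = 9.48 V.
With the supply zeroed, R_s and R_g appear in parallel from the tap: R_th = R_s‖R_g = (6.94 × 7.06)/14.00 = 3.50 kΩ.

V_th = 9.48 V, R_th = 3.50 kΩ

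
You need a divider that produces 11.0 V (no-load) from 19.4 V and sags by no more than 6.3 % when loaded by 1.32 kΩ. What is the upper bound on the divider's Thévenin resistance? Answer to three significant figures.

R_th ≤ 88.8 Ω

Loading drop = R_th/(R_th + R_L) ≤ 0.0630, so R_th ≤ R_L · ε/(1−ε) = 1.32 kΩ × 0.0630/0.9370 = 88.8 Ω.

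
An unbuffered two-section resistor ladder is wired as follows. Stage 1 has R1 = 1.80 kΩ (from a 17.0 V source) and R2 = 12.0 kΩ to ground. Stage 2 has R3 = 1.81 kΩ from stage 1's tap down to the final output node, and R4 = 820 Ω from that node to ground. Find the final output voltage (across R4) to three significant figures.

Stage 2 presents R3+R4 = 2630 Ω as a load on stage 1's tap.
Stage 1's lower leg becomes R2‖(R3+R4) = 2157 Ω, so V_mid = 17.0 × 2157/3957 = 9.267 V.
Stage 2 is itself unloaded: V_out = V_mid × R4/(R3+R4) = 9.267 × 820/2630 = 2.89 V.

V_out ≈ 2.89 V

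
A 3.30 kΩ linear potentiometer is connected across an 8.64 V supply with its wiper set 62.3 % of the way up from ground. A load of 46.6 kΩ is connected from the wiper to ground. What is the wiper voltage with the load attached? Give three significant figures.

The wiper splits the pot into (1−α)R = 1.244 kΩ above and αR = 2.056 kΩ below.
Lower section ‖ load = 1.969 kΩ.
V_wiper = 8.64 × 1.969/(1.244 + 1.969) = 5.29 V.

V ≈ 5.29 V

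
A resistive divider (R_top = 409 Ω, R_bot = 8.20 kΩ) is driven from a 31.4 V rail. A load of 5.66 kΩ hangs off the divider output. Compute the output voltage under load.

The load sits in parallel with R_bot: R_bot‖R_L = (8200 × 5660) / (8200 + 5660) = 3349 Ω.
V_out = 31.4 × 3349 / (409 + 3349) = 31.4 × 3349/3758 = 28.0 V.

V_out ≈ 28.0 V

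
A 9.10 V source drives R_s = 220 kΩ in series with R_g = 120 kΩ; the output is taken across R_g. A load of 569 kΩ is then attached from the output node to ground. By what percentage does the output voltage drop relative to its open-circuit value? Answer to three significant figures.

Unloaded V = 9.10 × 120/340.0 = 3.2118 V.
Loaded: R_g‖R_L = 99.10 kΩ, giving V = 9.10 × 99.10/319.1 = 2.8261 V.
Drop = (3.2118 − 2.8261) / 3.2118 = 12.0 %.

12.0 %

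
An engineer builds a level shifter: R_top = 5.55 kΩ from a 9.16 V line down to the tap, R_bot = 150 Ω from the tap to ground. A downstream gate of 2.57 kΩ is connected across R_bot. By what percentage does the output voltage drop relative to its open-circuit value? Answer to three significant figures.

The divider's output (Thévenin) resistance is R_top‖R_bot = 146.1 Ω.
Fractional drop under load = R_th/(R_th + R_L) = 146.1 / (146.1 + 2570) = 0.05377.
So the output falls by 5.38 %.

5.38 %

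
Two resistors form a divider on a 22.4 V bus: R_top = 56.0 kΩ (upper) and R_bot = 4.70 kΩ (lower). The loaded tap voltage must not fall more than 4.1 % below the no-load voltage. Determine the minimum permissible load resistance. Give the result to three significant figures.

Output resistance R_th = R_top‖R_bot = (56.0 × 4.70)/60.70 = 4.336 kΩ.
The fractional drop is R_th/(R_th + R_L); requiring this ≤ 0.0410 gives R_L ≥ R_th(1/0.0410 − 1) = 4.336 × 23.39 = 101 kΩ.

R_L(min) ≈ 101 kΩ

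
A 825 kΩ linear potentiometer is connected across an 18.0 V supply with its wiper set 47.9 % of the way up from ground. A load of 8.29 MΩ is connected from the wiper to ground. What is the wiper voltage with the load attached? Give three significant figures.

V ≈ 8.41 V

The wiper splits the pot into (1−α)R = 429.8 kΩ above and αR = 395.2 kΩ below.
Lower section ‖ load = 377.2 kΩ.
V_wiper = 18.0 × 377.2/(429.8 + 377.2) = 8.41 V.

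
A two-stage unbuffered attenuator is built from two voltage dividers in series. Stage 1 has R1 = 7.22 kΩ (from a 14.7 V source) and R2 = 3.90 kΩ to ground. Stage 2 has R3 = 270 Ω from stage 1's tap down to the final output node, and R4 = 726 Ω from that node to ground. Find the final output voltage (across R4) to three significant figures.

Stage 2 presents R3+R4 = 996.0 Ω as a load on stage 1's tap.
Stage 1's lower leg becomes R2‖(R3+R4) = 793.4 Ω, so V_mid = 14.7 × 793.4/8013 = 1.455 V.
Stage 2 is itself unloaded: V_out = V_mid × R4/(R3+R4) = 1.455 × 726/996.0 = 1.06 V.

V_out ≈ 1.06 V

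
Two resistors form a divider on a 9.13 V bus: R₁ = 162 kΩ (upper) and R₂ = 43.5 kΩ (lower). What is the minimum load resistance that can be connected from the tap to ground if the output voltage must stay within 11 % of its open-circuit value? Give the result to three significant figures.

R_L(min) ≈ 277 kΩ

Output resistance R_th = R₁‖R₂ = (162 × 43.5)/205.5 = 34.29 kΩ.
The fractional drop is R_th/(R_th + R_L); requiring this ≤ 0.110 gives R_L ≥ R_th(1/0.110 − 1) = 34.29 × 8.091 = 277 kΩ.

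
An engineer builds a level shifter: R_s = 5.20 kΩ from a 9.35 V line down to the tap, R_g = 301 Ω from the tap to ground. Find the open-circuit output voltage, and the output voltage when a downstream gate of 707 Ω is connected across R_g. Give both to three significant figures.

Open-circuit: V = 9.35 × 301/(5200 + 301) = 0.512 V.
With the load, R_g becomes R_g‖R_L = 211.1 Ω, so V = 9.35 × 211.1/5411 = 0.365 V.

Unloaded: 0.512 V; loaded: 0.365 V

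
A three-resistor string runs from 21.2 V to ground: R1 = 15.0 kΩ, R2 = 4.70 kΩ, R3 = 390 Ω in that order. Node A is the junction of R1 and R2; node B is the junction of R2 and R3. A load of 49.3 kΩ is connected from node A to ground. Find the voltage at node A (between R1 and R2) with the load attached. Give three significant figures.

Below node A the series string R2+R3 = 5090 Ω sits in parallel with the 49300 Ω load: 4614 Ω.
V_A = 21.2 × 4614/(15000 + 4614) = 4.99 V.

V ≈ 4.99 V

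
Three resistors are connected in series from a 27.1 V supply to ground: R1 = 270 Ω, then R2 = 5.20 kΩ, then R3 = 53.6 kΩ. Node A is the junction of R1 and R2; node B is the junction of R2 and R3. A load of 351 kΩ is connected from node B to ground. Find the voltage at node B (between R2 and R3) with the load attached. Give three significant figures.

At node B, R3 is in parallel with the load: R3‖R_L = 46500 Ω.
Below node A the resistance is R2 + (R3‖R_L) = 51700 Ω, so V_A = 27.1 × 51700/51970 = 26.96 V.
Then V_B = V_A × (R3‖R_L)/(R2 + R3‖R_L) = 26.96 × 46500/51700 = 24.2 V.

V ≈ 24.2 V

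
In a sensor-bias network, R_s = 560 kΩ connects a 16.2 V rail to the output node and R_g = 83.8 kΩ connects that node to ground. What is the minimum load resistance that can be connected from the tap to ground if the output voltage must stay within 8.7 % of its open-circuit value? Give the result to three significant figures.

R_L(min) ≈ 765 kΩ

Output resistance R_th = R_s‖R_g = (560 × 83.8)/643.8 = 72.89 kΩ.
The fractional drop is R_th/(R_th + R_L); requiring this ≤ 0.0870 gives R_L ≥ R_th(1/0.0870 − 1) = 72.89 × 10.49 = 765 kΩ.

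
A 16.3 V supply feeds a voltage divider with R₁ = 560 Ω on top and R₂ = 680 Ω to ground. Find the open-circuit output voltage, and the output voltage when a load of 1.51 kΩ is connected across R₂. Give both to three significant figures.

Unloaded: 8.94 V; loaded: 7.43 V

Open-circuit: V = 16.3 × 680/(560 + 680) = 8.94 V.
With the load, R₂ becomes R₂‖R_L = 468.9 Ω, so V = 16.3 × 468.9/1029 = 7.43 V.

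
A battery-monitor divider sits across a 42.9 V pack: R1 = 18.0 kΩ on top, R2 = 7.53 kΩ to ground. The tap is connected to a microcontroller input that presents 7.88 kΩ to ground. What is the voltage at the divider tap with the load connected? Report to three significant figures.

The load sits in parallel with R2: R2‖R_L = (7.53 × 7.88) / (7.53 + 7.88) = 3.851 kΩ.
V_out = 42.9 × 3.851 / (18.0 + 3.851) = 42.9 × 3.851/21.85 = 7.56 V.

V_out ≈ 7.56 V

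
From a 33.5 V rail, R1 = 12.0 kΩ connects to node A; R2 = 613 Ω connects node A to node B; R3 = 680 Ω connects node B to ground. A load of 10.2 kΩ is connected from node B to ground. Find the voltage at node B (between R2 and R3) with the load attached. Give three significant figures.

V ≈ 1.61 V

At node B, R3 is in parallel with the load: R3‖R_L = 637.5 Ω.
Below node A the resistance is R2 + (R3‖R_L) = 1250 Ω, so V_A = 33.5 × 1250/13250 = 3.162 V.
Then V_B = V_A × (R3‖R_L)/(R2 + R3‖R_L) = 3.162 × 637.5/1250 = 1.61 V.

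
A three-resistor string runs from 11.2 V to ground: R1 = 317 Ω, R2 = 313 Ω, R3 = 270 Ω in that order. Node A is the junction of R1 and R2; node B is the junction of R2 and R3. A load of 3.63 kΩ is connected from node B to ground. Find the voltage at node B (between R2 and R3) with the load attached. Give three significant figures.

At node B, R3 is in parallel with the load: R3‖R_L = 251.3 Ω.
Below node A the resistance is R2 + (R3‖R_L) = 564.3 Ω, so V_A = 11.2 × 564.3/881.3 = 7.171 V.
Then V_B = V_A × (R3‖R_L)/(R2 + R3‖R_L) = 7.171 × 251.3/564.3 = 3.19 V.

V ≈ 3.19 V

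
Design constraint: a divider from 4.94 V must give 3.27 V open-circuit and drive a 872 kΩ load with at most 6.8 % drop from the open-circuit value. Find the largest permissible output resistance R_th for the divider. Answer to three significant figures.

R_th ≤ 63.6 kΩ

Loading drop = R_th/(R_th + R_L) ≤ 0.0680, so R_th ≤ R_L · ε/(1−ε) = 872 kΩ × 0.0680/0.9320 = 63.6 kΩ.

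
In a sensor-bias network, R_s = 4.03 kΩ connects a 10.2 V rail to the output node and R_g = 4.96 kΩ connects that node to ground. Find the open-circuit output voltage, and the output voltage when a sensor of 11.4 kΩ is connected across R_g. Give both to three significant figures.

Open-circuit: V = 10.2 × 4.96/(4.03 + 4.96) = 5.63 V.
With the load, R_g becomes R_g‖R_L = 3.456 kΩ, so V = 10.2 × 3.456/7.486 = 4.71 V.

Unloaded: 5.63 V; loaded: 4.71 V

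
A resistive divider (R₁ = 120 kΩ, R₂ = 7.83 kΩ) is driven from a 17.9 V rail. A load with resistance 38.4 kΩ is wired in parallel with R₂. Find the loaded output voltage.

The load sits in parallel with R₂: R₂‖R_L = (7.83 × 38.4) / (7.83 + 38.4) = 6.504 kΩ.
V_out = 17.9 × 6.504 / (120 + 6.504) = 17.9 × 6.504/126.5 = 0.920 V.
(Unloaded it would have been 1.10 V.)

V_out ≈ 0.920 V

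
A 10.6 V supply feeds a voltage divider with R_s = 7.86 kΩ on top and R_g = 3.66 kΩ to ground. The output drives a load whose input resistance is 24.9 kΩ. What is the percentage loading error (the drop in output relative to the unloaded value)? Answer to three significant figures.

The divider's output (Thévenin) resistance is R_s‖R_g = 2.497 kΩ.
Fractional drop under load = R_th/(R_th + R_L) = 2.497 / (2.497 + 24.9) = 0.09115.
So the output falls by 9.11 %.

9.11 %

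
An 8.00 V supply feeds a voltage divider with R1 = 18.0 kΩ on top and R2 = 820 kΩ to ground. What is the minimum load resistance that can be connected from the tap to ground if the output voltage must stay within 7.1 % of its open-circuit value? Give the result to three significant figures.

Output resistance R_th = R1‖R2 = (18.0 × 820)/838.0 = 17.61 kΩ.
The fractional drop is R_th/(R_th + R_L); requiring this ≤ 0.0710 gives R_L ≥ R_th(1/0.0710 − 1) = 17.61 × 13.08 = 230 kΩ.

R_L(min) ≈ 230 kΩ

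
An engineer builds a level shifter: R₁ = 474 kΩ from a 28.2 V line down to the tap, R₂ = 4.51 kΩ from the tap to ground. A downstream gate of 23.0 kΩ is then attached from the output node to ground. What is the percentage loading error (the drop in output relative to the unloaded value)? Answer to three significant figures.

The divider's output (Thévenin) resistance is R₁‖R₂ = 4.467 kΩ.
Fractional drop under load = R_th/(R_th + R_L) = 4.467 / (4.467 + 23.0) = 0.1626.
So the output falls by 16.3 %.

16.3 %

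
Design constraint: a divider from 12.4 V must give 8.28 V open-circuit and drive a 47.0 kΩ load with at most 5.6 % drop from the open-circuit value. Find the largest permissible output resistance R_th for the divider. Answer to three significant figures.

Loading drop = R_th/(R_th + R_L) ≤ 0.0560, so R_th ≤ R_L · ε/(1−ε) = 47.0 kΩ × 0.0560/0.9440 = 2.79 kΩ.

R_th ≤ 2.79 kΩ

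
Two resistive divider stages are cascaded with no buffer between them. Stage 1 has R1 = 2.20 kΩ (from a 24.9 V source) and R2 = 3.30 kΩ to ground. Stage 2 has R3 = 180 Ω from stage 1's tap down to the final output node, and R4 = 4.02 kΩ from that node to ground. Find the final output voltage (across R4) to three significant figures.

Stage 2 presents R3+R4 = 4200 Ω as a load on stage 1's tap.
Stage 1's lower leg becomes R2‖(R3+R4) = 1848 Ω, so V_mid = 24.9 × 1848/4048 = 11.37 V.
Stage 2 is itself unloaded: V_out = V_mid × R4/(R3+R4) = 11.37 × 4020/4200 = 10.9 V.

V_out ≈ 10.9 V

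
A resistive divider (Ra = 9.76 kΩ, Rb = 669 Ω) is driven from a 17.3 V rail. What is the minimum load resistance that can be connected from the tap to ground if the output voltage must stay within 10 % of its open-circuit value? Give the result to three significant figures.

Output resistance R_th = Ra‖Rb = (9760 × 669)/10430 = 626.1 Ω.
The fractional drop is R_th/(R_th + R_L); requiring this ≤ 0.100 gives R_L ≥ R_th(1/0.100 − 1) = 626.1 × 9.000 = 5.63 kΩ.

R_L(min) ≈ 5.63 kΩ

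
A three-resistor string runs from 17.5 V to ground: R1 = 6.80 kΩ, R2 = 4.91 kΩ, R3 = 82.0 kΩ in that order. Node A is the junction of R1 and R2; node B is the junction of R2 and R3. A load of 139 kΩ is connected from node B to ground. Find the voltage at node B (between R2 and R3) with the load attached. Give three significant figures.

V ≈ 14.3 V

At node B, R3 is in parallel with the load: R3‖R_L = 51.57 kΩ.
Below node A the resistance is R2 + (R3‖R_L) = 56.48 kΩ, so V_A = 17.5 × 56.48/63.28 = 15.62 V.
Then V_B = V_A × (R3‖R_L)/(R2 + R3‖R_L) = 15.62 × 51.57/56.48 = 14.3 V.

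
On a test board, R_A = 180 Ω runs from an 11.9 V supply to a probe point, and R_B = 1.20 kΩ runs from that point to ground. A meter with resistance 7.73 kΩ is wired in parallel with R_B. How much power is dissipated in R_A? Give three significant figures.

Total resistance from the source is R_A + (R_B‖R_L) = 1219 Ω, so I = 11.9/1219 Ω = 9.764 mA.
P = I²·R_A = (9.764 mA)² × 180 Ω = 17.2 mW.

P ≈ 17.2 mW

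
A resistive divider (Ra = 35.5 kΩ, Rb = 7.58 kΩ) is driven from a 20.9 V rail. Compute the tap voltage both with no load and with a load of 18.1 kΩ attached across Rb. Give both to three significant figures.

Unloaded: 3.68 V; loaded: 2.73 V

Open-circuit: V = 20.9 × 7.58/(35.5 + 7.58) = 3.68 V.
With the load, Rb becomes Rb‖R_L = 5.343 kΩ, so V = 20.9 × 5.343/40.84 = 2.73 V.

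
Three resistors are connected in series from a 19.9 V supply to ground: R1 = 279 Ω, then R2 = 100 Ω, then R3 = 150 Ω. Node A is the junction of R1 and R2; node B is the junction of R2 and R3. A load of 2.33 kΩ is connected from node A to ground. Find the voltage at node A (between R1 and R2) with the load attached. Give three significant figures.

V ≈ 8.90 V

Below node A the series string R2+R3 = 250.0 Ω sits in parallel with the 2330 Ω load: 225.8 Ω.
V_A = 19.9 × 225.8/(279 + 225.8) = 8.90 V.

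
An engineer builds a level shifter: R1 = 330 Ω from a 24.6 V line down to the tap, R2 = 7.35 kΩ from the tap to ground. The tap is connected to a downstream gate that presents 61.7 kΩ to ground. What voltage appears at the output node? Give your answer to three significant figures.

The load sits in parallel with R2: R2‖R_L = (7350 × 61700) / (7350 + 61700) = 6568 Ω.
V_out = 24.6 × 6568 / (330 + 6568) = 24.6 × 6568/6898 = 23.4 V.
(Unloaded it would have been 23.5 V.)

V_out ≈ 23.4 V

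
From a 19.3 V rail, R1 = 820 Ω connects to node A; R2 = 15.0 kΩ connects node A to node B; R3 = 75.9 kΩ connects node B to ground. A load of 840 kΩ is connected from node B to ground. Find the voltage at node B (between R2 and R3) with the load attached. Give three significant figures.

At node B, R3 is in parallel with the load: R3‖R_L = 69610 Ω.
Below node A the resistance is R2 + (R3‖R_L) = 84610 Ω, so V_A = 19.3 × 84610/85430 = 19.11 V.
Then V_B = V_A × (R3‖R_L)/(R2 + R3‖R_L) = 19.11 × 69610/84610 = 15.7 V.

V ≈ 15.7 V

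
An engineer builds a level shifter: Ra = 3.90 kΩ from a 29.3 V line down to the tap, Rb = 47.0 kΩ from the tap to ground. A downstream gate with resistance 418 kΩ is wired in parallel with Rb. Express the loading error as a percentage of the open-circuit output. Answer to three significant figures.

The divider's output (Thévenin) resistance is Ra‖Rb = 3.601 kΩ.
Fractional drop under load = R_th/(R_th + R_L) = 3.601 / (3.601 + 418) = 0.008542.
So the output falls by 0.854 %.

0.854 %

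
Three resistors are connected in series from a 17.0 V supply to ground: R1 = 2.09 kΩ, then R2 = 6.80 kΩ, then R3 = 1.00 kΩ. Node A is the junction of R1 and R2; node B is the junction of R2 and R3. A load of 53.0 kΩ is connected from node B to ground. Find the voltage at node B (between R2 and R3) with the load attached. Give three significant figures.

V ≈ 1.69 V

At node B, R3 is in parallel with the load: R3‖R_L = 0.9815 kΩ.
Below node A the resistance is R2 + (R3‖R_L) = 7.781 kΩ, so V_A = 17.0 × 7.781/9.871 = 13.40 V.
Then V_B = V_A × (R3‖R_L)/(R2 + R3‖R_L) = 13.40 × 0.9815/7.781 = 1.69 V.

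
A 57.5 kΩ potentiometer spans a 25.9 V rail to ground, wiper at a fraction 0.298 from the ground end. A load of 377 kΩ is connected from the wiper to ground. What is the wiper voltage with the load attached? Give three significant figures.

The wiper splits the pot into (1−α)R = 40.37 kΩ above and αR = 17.14 kΩ below.
Lower section ‖ load = 16.39 kΩ.
V_wiper = 25.9 × 16.39/(40.37 + 16.39) = 7.48 V.

V ≈ 7.48 V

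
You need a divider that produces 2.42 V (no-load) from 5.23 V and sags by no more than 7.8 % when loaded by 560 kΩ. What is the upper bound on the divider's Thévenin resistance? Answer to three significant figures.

R_th ≤ 47.4 kΩ

Loading drop = R_th/(R_th + R_L) ≤ 0.0780, so R_th ≤ R_L · ε/(1−ε) = 560 kΩ × 0.0780/0.9220 = 47.4 kΩ.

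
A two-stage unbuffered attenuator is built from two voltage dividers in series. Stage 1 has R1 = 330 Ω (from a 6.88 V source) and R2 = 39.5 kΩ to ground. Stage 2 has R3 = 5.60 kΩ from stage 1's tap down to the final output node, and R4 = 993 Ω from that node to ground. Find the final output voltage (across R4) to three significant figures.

V_out ≈ 0.979 V

Stage 2 presents R3+R4 = 6593 Ω as a load on stage 1's tap.
Stage 1's lower leg becomes R2‖(R3+R4) = 5650 Ω, so V_mid = 6.88 × 5650/5980 = 6.500 V.
Stage 2 is itself unloaded: V_out = V_mid × R4/(R3+R4) = 6.500 × 993/6593 = 0.979 V.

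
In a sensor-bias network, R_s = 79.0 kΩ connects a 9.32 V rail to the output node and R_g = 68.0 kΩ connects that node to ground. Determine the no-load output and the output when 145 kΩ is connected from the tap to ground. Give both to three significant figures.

Open-circuit: V = 9.32 × 68.0/(79.0 + 68.0) = 4.31 V.
With the load, R_g becomes R_g‖R_L = 46.29 kΩ, so V = 9.32 × 46.29/125.3 = 3.44 V.

Unloaded: 4.31 V; loaded: 3.44 V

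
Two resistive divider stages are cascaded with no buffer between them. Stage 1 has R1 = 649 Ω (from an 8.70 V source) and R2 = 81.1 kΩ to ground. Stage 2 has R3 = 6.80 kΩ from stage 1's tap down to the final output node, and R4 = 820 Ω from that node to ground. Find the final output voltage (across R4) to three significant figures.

Stage 2 presents R3+R4 = 7620 Ω as a load on stage 1's tap.
Stage 1's lower leg becomes R2‖(R3+R4) = 6966 Ω, so V_mid = 8.70 × 6966/7615 = 7.958 V.
Stage 2 is itself unloaded: V_out = V_mid × R4/(R3+R4) = 7.958 × 820/7620 = 0.856 V.

V_out ≈ 0.856 V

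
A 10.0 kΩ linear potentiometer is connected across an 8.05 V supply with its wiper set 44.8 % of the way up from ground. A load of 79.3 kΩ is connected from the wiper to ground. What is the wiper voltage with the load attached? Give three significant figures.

V ≈ 3.50 V

The wiper splits the pot into (1−α)R = 5.520 kΩ above and αR = 4.480 kΩ below.
Lower section ‖ load = 4.240 kΩ.
V_wiper = 8.05 × 4.240/(5.520 + 4.240) = 3.50 V.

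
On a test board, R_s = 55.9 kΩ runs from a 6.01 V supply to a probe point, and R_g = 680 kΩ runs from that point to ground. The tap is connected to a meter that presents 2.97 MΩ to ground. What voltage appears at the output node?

The load sits in parallel with R_g: R_g‖R_L = (680 × 2970) / (680 + 2970) = 553.3 kΩ.
V_out = 6.01 × 553.3 / (55.9 + 553.3) = 6.01 × 553.3/609.2 = 5.46 V.

V_out ≈ 5.46 V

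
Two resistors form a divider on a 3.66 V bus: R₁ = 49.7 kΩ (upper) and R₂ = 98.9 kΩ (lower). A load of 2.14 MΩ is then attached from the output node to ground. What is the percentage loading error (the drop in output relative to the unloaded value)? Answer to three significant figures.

The divider's output (Thévenin) resistance is R₁‖R₂ = 33.08 kΩ.
Fractional drop under load = R_th/(R_th + R_L) = 33.08 / (33.08 + 2140) = 0.01522.
So the output falls by 1.52 %.

1.52 %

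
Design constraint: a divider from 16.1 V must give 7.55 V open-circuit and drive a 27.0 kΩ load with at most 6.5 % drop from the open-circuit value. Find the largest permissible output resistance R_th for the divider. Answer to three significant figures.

R_th ≤ 1.88 kΩ

Loading drop = R_th/(R_th + R_L) ≤ 0.0650, so R_th ≤ R_L · ε/(1−ε) = 27.0 kΩ × 0.0650/0.9350 = 1.88 kΩ.
(Any R1, R2 with R2/(R1+R2) = 0.469 and R1‖R2 ≤ 1.88 kΩ will meet the spec.)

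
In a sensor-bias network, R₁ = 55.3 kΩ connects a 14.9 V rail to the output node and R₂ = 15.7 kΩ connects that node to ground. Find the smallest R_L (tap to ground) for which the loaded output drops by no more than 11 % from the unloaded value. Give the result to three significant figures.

R_L(min) ≈ 98.9 kΩ

Output resistance R_th = R₁‖R₂ = (55.3 × 15.7)/71.00 = 12.23 kΩ.
The fractional drop is R_th/(R_th + R_L); requiring this ≤ 0.110 gives R_L ≥ R_th(1/0.110 − 1) = 12.23 × 8.091 = 98.9 kΩ.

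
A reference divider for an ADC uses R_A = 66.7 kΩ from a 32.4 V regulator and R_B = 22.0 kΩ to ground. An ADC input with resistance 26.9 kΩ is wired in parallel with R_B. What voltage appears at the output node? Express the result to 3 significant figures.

The load sits in parallel with R_B: R_B‖R_L = (22.0 × 26.9) / (22.0 + 26.9) = 12.10 kΩ.
V_out = 32.4 × 12.10 / (66.7 + 12.10) = 32.4 × 12.10/78.80 = 4.98 V.

V_out ≈ 4.98 V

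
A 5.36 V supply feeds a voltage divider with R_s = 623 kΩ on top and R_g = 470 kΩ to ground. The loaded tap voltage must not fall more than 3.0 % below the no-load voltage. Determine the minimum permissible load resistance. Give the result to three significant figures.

Output resistance R_th = R_s‖R_g = (623 × 470)/1093 = 267.9 kΩ.
The fractional drop is R_th/(R_th + R_L); requiring this ≤ 0.0300 gives R_L ≥ R_th(1/0.0300 − 1) = 267.9 × 32.33 = 8.66 MΩ.

R_L(min) ≈ 8.66 MΩ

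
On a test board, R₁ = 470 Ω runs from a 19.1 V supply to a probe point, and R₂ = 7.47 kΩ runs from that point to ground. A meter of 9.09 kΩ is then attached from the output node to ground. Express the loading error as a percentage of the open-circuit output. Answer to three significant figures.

4.64 %

The divider's output (Thévenin) resistance is R₁‖R₂ = 442.2 Ω.
Fractional drop under load = R_th/(R_th + R_L) = 442.2 / (442.2 + 9090) = 0.04639.
So the output falls by 4.64 %.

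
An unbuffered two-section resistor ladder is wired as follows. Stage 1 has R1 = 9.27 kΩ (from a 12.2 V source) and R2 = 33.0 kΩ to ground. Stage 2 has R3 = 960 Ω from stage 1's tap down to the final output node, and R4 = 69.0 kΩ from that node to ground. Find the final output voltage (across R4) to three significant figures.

Stage 2 presents R3+R4 = 69960 Ω as a load on stage 1's tap.
Stage 1's lower leg becomes R2‖(R3+R4) = 22420 Ω, so V_mid = 12.2 × 22420/31690 = 8.632 V.
Stage 2 is itself unloaded: V_out = V_mid × R4/(R3+R4) = 8.632 × 69000/69960 = 8.51 V.

V_out ≈ 8.51 V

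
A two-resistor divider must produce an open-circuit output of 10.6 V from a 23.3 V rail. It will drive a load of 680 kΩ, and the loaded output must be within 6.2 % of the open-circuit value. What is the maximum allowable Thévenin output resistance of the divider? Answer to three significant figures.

R_th ≤ 44.9 kΩ

Loading drop = R_th/(R_th + R_L) ≤ 0.0620, so R_th ≤ R_L · ε/(1−ε) = 680 kΩ × 0.0620/0.9380 = 44.9 kΩ.
(Any R1, R2 with R2/(R1+R2) = 0.455 and R1‖R2 ≤ 44.9 kΩ will meet the spec.)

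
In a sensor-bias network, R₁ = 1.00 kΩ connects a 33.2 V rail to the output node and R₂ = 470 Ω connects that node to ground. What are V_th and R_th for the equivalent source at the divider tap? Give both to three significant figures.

V_th is the open-circuit tap voltage: 33.2 × 470/(1000 + 470) = 10.6 V.
With the supply zeroed, R₁ and R₂ appear in parallel from the tap: R_th = R₁‖R₂ = (1000 × 470)/1470 = 320 Ω.

V_th = 10.6 V, R_th = 320 Ω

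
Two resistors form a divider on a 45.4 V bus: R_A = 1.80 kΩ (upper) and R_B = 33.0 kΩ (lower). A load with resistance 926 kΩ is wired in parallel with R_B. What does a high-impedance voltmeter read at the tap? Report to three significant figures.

The load sits in parallel with R_B: R_B‖R_L = (33.0 × 926) / (33.0 + 926) = 31.86 kΩ.
V_out = 45.4 × 31.86 / (1.80 + 31.86) = 45.4 × 31.86/33.66 = 43.0 V.
(Unloaded it would have been 43.1 V.)

V_out ≈ 43.0 V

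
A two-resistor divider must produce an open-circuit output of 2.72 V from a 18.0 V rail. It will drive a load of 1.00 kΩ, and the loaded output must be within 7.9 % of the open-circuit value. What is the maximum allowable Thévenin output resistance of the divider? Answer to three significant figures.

R_th ≤ 85.8 Ω

Loading drop = R_th/(R_th + R_L) ≤ 0.0790, so R_th ≤ R_L · ε/(1−ε) = 1.00 kΩ × 0.0790/0.9210 = 85.8 Ω.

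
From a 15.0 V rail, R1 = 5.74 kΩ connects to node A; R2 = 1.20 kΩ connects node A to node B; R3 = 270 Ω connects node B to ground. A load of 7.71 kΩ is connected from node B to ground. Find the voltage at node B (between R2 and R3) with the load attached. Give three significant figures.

At node B, R3 is in parallel with the load: R3‖R_L = 260.9 Ω.
Below node A the resistance is R2 + (R3‖R_L) = 1461 Ω, so V_A = 15.0 × 1461/7201 = 3.043 V.
Then V_B = V_A × (R3‖R_L)/(R2 + R3‖R_L) = 3.043 × 260.9/1461 = 0.543 V.

V ≈ 0.543 V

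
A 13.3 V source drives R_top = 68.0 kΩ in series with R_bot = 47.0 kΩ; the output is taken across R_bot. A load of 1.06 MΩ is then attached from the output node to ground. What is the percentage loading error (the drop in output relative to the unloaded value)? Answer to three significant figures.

The divider's output (Thévenin) resistance is R_top‖R_bot = 27.79 kΩ.
Fractional drop under load = R_th/(R_th + R_L) = 27.79 / (27.79 + 1060) = 0.02555.
So the output falls by 2.55 %.

2.55 %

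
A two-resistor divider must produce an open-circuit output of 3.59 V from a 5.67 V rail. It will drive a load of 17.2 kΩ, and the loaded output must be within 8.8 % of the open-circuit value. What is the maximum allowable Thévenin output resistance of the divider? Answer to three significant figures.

Loading drop = R_th/(R_th + R_L) ≤ 0.0880, so R_th ≤ R_L · ε/(1−ε) = 17.2 kΩ × 0.0880/0.9120 = 1.66 kΩ.
(Any R1, R2 with R2/(R1+R2) = 0.633 and R1‖R2 ≤ 1.66 kΩ will meet the spec.)

R_th ≤ 1.66 kΩ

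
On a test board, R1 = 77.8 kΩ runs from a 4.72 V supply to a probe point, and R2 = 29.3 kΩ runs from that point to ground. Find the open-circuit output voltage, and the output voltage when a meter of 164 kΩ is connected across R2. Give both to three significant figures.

Unloaded: 1.29 V; loaded: 1.14 V

Open-circuit: V = 4.72 × 29.3/(77.8 + 29.3) = 1.29 V.
With the load, R2 becomes R2‖R_L = 24.86 kΩ, so V = 4.72 × 24.86/102.7 = 1.14 V.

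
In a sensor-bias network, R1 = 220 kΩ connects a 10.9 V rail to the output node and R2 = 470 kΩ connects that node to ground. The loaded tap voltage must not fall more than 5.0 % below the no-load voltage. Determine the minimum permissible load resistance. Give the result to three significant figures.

R_L(min) ≈ 2.85 MΩ

Output resistance R_th = R1‖R2 = (220 × 470)/690.0 = 149.9 kΩ.
The fractional drop is R_th/(R_th + R_L); requiring this ≤ 0.0500 gives R_L ≥ R_th(1/0.0500 − 1) = 149.9 × 19.00 = 2.85 MΩ.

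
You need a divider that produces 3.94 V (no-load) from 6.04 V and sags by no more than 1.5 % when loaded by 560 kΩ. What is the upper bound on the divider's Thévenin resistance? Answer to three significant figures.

Loading drop = R_th/(R_th + R_L) ≤ 0.0150, so R_th ≤ R_L · ε/(1−ε) = 560 kΩ × 0.0150/0.9850 = 8.53 kΩ.
(Any R1, R2 with R2/(R1+R2) = 0.652 and R1‖R2 ≤ 8.53 kΩ will meet the spec.)

R_th ≤ 8.53 kΩ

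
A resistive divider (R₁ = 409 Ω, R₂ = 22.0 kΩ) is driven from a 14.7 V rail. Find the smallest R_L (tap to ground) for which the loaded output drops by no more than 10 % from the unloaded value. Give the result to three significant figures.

Output resistance R_th = R₁‖R₂ = (409 × 22000)/22410 = 401.5 Ω.
The fractional drop is R_th/(R_th + R_L); requiring this ≤ 0.100 gives R_L ≥ R_th(1/0.100 − 1) = 401.5 × 9.000 = 3.61 kΩ.

R_L(min) ≈ 3.61 kΩ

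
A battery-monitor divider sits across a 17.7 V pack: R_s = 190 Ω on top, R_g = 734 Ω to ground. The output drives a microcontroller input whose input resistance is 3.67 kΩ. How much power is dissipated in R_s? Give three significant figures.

Total resistance from the source is R_s + (R_g‖R_L) = 801.7 Ω, so I = 17.7/801.7 Ω = 22.08 mA.
P = I²·R_s = (22.08 mA)² × 190 Ω = 92.6 mW.

P ≈ 92.6 mW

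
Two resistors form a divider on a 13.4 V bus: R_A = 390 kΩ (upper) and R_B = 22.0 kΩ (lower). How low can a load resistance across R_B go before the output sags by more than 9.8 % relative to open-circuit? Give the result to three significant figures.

R_L(min) ≈ 192 kΩ

Output resistance R_th = R_A‖R_B = (390 × 22.0)/412.0 = 20.83 kΩ.
The fractional drop is R_th/(R_th + R_L); requiring this ≤ 0.0980 gives R_L ≥ R_th(1/0.0980 − 1) = 20.83 × 9.204 = 192 kΩ.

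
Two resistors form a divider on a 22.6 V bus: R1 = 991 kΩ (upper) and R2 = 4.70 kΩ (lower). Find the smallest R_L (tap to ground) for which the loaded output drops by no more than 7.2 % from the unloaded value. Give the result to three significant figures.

R_L(min) ≈ 60.3 kΩ

Output resistance R_th = R1‖R2 = (991 × 4.70)/995.7 = 4.678 kΩ.
The fractional drop is R_th/(R_th + R_L); requiring this ≤ 0.0720 gives R_L ≥ R_th(1/0.0720 − 1) = 4.678 × 12.89 = 60.3 kΩ.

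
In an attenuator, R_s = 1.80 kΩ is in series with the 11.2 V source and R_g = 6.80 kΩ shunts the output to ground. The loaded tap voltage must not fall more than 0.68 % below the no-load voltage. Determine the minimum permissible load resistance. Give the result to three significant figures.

R_L(min) ≈ 208 kΩ

Output resistance R_th = R_s‖R_g = (1.80 × 6.80)/8.600 = 1.423 kΩ.
The fractional drop is R_th/(R_th + R_L); requiring this ≤ 0.00680 gives R_L ≥ R_th(1/0.00680 − 1) = 1.423 × 146.1 = 208 kΩ.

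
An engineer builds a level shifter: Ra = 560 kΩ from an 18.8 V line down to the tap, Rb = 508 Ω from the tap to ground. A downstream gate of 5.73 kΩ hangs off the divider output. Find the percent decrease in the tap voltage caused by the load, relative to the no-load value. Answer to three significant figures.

8.14 %

The divider's output (Thévenin) resistance is Ra‖Rb = 507.5 Ω.
Fractional drop under load = R_th/(R_th + R_L) = 507.5 / (507.5 + 5730) = 0.08137.
So the output falls by 8.14 %.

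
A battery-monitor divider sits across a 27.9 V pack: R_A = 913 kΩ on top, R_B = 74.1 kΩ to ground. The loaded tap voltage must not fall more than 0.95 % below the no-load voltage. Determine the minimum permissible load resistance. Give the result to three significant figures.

R_L(min) ≈ 7.15 MΩ

Output resistance R_th = R_A‖R_B = (913 × 74.1)/987.1 = 68.54 kΩ.
The fractional drop is R_th/(R_th + R_L); requiring this ≤ 0.00950 gives R_L ≥ R_th(1/0.00950 − 1) = 68.54 × 104.3 = 7.15 MΩ.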